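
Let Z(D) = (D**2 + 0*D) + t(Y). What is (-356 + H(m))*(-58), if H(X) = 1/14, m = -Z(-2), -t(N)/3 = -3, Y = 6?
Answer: 144507/7 ≈ 20644.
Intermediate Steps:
t(N) = 9 (t(N) = -3*(-3) = 9)
Z(D) = 9 + D**2 (Z(D) = (D**2 + 0*D) + 9 = (D**2 + 0) + 9 = D**2 + 9 = 9 + D**2)
m = -13 (m = -(9 + (-2)**2) = -(9 + 4) = -1*13 = -13)
H(X) = 1/14
(-356 + H(m))*(-58) = (-356 + 1/14)*(-58) = -4983/14*(-58) = 144507/7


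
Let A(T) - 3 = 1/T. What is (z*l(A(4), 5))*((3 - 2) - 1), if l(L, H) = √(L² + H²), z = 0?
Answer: 0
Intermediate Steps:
A(T) = 3 + 1/T
l(L, H) = √(H² + L²)
(z*l(A(4), 5))*((3 - 2) - 1) = (0*√(5² + (3 + 1/4)²))*((3 - 2) - 1) = (0*√(25 + (3 + ¼)²))*(1 - 1) = (0*√(25 + (13/4)²))*0 = (0*√(25 + 169/16))*0 = (0*√(569/16))*0 = (0*(√569/4))*0 = 0*0 = 0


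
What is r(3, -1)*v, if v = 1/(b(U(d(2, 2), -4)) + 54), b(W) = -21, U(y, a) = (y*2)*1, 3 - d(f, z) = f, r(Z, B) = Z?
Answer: 1/11 ≈ 0.090909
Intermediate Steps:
d(f, z) = 3 - f
U(y, a) = 2*y (U(y, a) = (2*y)*1 = 2*y)
v = 1/33 (v = 1/(-21 + 54) = 1/33 ≈ 0.030303)
r(3, -1)*v = 3*(1/33) = 1/11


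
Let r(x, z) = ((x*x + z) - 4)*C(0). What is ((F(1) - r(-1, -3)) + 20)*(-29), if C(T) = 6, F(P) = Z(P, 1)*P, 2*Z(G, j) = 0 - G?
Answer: -3219/2 ≈ -1609.5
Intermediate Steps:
Z(G, j) = -G/2 (Z(G, j) = (0 - G)/2 = (-G)/2 = -G/2)
F(P) = -P²/2 (F(P) = (-P/2)*P = -P²/2)
r(x, z) = -24 + 6*z + 6*x² (r(x, z) = ((x*x + z) - 4)*6 = ((x² + z) - 4)*6 = ((z + x²) - 4)*6 = (-4 + z + x²)*6 = -24 + 6*z + 6*x²)
((F(1) - r(-1, -3)) + 20)*(-29) = ((-½*1² - (-24 + 6*(-3) + 6*(-1)²)) + 20)*(-29) = ((-½*1 - (-24 - 18 + 6*1)) + 20)*(-29) = ((-½ - (-24 - 18 + 6)) + 20)*(-29) = ((-½ - 1*(-36)) + 20)*(-29) = ((-½ + 36) + 20)*(-29) = (71/2 + 20)*(-29) = (111/2)*(-29) = -3219/2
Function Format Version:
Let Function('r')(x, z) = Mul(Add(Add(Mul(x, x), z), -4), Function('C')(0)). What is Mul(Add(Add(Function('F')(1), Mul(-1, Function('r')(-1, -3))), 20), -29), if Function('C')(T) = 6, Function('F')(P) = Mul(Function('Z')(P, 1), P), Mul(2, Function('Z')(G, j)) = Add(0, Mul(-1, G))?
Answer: Rational(-3219, 2) ≈ -1609.5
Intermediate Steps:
Function('Z')(G, j) = Mul(Rational(-1, 2), G) (Function('Z')(G, j) = Mul(Rational(1, 2), Add(0, Mul(-1, G))) = Mul(Rational(1, 2), Mul(-1, G)) = Mul(Rational(-1, 2), G))
Function('F')(P) = Mul(Rational(-1, 2), Pow(P, 2)) (Function('F')(P) = Mul(Mul(Rational(-1, 2), P), P) = Mul(Rational(-1, 2), Pow(P, 2)))
Function('r')(x, z) = Add(-24, Mul(6, z), Mul(6, Pow(x, 2))) (Function('r')(x, z) = Mul(Add(Add(Mul(x, x), z), -4), 6) = Mul(Add(Add(Pow(x, 2), z), -4), 6) = Mul(Add(Add(z, Pow(x, 2)), -4), 6) = Mul(Add(-4, z, Pow(x, 2)), 6) = Add(-24, Mul(6, z), Mul(6, Pow(x, 2))))
Mul(Add(Add(Function('F')(1), Mul(-1, Function('r')(-1, -3))), 20), -29) = Mul(Add(Add(Mul(Rational(-1, 2), Pow(1, 2)), Mul(-1, Add(-24, Mul(6, -3), Mul(6, Pow(-1, 2))))), 20), -29) = Mul(Add(Add(Mul(Rational(-1, 2), 1), Mul(-1, Add(-24, -18, Mul(6, 1)))), 20), -29) = Mul(Add(Add(Rational(-1, 2), Mul(-1, Add(-24, -18, 6))), 20), -29) = Mul(Add(Add(Rational(-1, 2), Mul(-1, -36)), 20), -29) = Mul(Add(Add(Rational(-1, 2), 36), 20), -29) = Mul(Add(Rational(71, 2), 20), -29) = Mul(Rational(111, 2), -29) = Rational(-3219, 2)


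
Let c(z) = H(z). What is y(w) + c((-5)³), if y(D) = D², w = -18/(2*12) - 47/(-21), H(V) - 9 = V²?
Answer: 110329129/7056 ≈ 15636.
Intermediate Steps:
H(V) = 9 + V²
c(z) = 9 + z²
w = 125/84 (w = -18/24 - 47*(-1/21) = -18*1/24 + 47/21 = -¾ + 47/21 = 125/84 ≈ 1.4881)
y(w) + c((-5)³) = (125/84)² + (9 + ((-5)³)²) = 15625/7056 + (9 + (-125)²) = 15625/7056 + (9 + 15625) = 15625/7056 + 15634 = 110329129/7056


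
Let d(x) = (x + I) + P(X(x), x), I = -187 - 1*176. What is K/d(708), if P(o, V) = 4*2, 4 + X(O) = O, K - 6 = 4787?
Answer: 4793/353 ≈ 13.578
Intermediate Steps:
K = 4793 (K = 6 + 4787 = 4793)
X(O) = -4 + O
P(o, V) = 8
I = -363 (I = -187 - 176 = -363)
d(x) = -355 + x (d(x) = (x - 363) + 8 = (-363 + x) + 8 = -355 + x)
K/d(708) = 4793/(-355 + 708) = 4793/353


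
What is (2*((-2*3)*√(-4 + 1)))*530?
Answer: -6360*I*√3 ≈ -11016.0*I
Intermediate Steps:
(2*((-2*3)*√(-4 + 1)))*530 = (2*(-6*I*√3))*530 = -12*I*√3*530 = -6360*I*√3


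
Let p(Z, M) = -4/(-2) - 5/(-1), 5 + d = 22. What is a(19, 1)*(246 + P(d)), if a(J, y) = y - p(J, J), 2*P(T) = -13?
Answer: -1437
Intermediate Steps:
d = 17 (d = -5 + 22 = 17)
P(T) = -13/2 (P(T) = (½)*(-13) = -13/2)
p(Z, M) = 7 (p(Z, M) = -4*(-½) - 5*(-1) = 2 + 5 = 7)
a(J, y) = -7 + y (a(J, y) = y - 1*7 = y - 7 = -7 + y)
a(19, 1)*(246 + P(d)) = (-7 + 1)*(246 - 13/2) = -6*479/2 = -1437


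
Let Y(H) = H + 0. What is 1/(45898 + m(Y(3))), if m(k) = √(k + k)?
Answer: 22949/1053313199 - √6/2106626398 ≈ 2.1786e-5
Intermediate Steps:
Y(H) = H
m(k) = √2*√k (m(k) = √(2*k) = √2*√k)
1/(45898 + m(Y(3))) = 1/(45898 + √2*√3) = 1/(45898 + √6)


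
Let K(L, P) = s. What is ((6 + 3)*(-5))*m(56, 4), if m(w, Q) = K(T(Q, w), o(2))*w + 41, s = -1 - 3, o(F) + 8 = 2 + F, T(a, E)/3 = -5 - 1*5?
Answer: 8235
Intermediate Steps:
T(a, E) = -30 (T(a, E) = 3*(-5 - 1*5) = 3*(-5 - 5) = 3*(-10) = -30)
o(F) = -6 + F (o(F) = -8 + (2 + F) = -6 + F)
s = -4
K(L, P) = -4
m(w, Q) = 41 - 4*w (m(w, Q) = -4*w + 41 = 41 - 4*w)
((6 + 3)*(-5))*m(56, 4) = ((6 + 3)*(-5))*(41 - 4*56) = (9*(-5))*(41 - 224) = -45*(-183) = 8235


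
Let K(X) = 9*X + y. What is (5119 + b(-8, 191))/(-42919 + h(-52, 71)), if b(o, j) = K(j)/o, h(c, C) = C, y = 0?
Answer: -39233/342784 ≈ -0.11445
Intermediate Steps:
K(X) = 9*X (K(X) = 9*X + 0 = 9*X)
b(o, j) = 9*j/o (b(o, j) = (9*j)/o = 9*j/o)
(5119 + b(-8, 191))/(-42919 + h(-52, 71)) = (5119 + 9*191/(-8))/(-42919 + 71) = (5119 + 9*191*(-1/8))/(-42848) = (5119 - 1719/8)*(-1/42848) = (39233/8)*(-1/42848) = -39233/342784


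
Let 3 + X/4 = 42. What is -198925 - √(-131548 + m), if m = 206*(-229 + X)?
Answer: -198925 - I*√146586 ≈ -1.9893e+5 - 382.87*I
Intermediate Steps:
X = 156 (X = -12 + 4*42 = -12 + 168 = 156)
m = -15038 (m = 206*(-229 + 156) = 206*(-73) = -15038)
-198925 - √(-131548 + m) = -198925 - √(-131548 - 15038) = -198925 - √(-146586) = -198925 - I*√146586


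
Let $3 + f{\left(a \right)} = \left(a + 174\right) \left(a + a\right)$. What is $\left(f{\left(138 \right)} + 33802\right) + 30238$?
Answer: $150149$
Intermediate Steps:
$f{\left(a \right)} = -3 + 2 a \left(174 + a\right)$ ($f{\left(a \right)} = -3 + \left(a + 174\right) \left(a + a\right) = -3 + \left(174 + a\right) 2 a = -3 + 2 a \left(174 + a\right)$)
$\left(f{\left(138 \right)} + 33802\right) + 30238 = \left(\left(-3 + 2 \cdot 138^{2} + 348 \cdot 138\right) + 33802\right) + 30238 = \left(\left(-3 + 2 \cdot 19044 + 48024\right) + 33802\right) + 30238 = \left(\left(-3 + 38088 + 48024\right) + 33802\right) + 30238 = \left(86109 + 33802\right) + 30238 = 119911 + 30238 = 150149$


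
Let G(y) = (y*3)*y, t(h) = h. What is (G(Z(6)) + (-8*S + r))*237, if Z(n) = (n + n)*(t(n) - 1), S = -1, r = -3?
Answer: 2560785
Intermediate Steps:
Z(n) = 2*n*(-1 + n) (Z(n) = (n + n)*(n - 1) = (2*n)*(-1 + n) = 2*n*(-1 + n))
G(y) = 3*y² (G(y) = (3*y)*y = 3*y²)
(G(Z(6)) + (-8*S + r))*237 = (3*(2*6*(-1 + 6))² + (-8*(-1) - 3))*237 = (3*(2*6*5)² + (8 - 3))*237 = (3*60² + 5)*237 = (3*3600 + 5)*237 = (10800 + 5)*237 = 10805*237 = 2560785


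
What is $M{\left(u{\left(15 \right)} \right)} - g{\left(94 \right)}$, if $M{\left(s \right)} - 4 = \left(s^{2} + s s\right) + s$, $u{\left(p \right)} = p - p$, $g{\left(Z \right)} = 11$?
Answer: $-7$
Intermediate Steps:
$u{\left(p \right)} = 0$
$M{\left(s \right)} = 4 + s + 2 s^{2}$ ($M{\left(s \right)} = 4 + \left(\left(s^{2} + s s\right) + s\right) = 4 + \left(\left(s^{2} + s^{2}\right) + s\right) = 4 + \left(2 s^{2} + s\right) = 4 + \left(s + 2 s^{2}\right) = 4 + s + 2 s^{2}$)
$M{\left(u{\left(15 \right)} \right)} - g{\left(94 \right)} = \left(4 + 0 + 2 \cdot 0^{2}\right) - 11 = \left(4 + 0 + 2 \cdot 0\right) - 11 = \left(4 + 0 + 0\right) - 11 = 4 - 11 = -7$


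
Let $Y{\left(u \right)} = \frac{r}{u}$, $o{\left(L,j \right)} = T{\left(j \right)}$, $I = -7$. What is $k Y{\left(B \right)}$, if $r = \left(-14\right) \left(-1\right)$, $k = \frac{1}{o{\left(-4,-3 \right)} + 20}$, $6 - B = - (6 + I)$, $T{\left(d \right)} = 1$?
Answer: $\frac{2}{15} \approx 0.13333$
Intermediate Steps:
$o{\left(L,j \right)} = 1$
$B = 5$ ($B = 6 - - (6 - 7) = 6 - \left(-1\right) \left(-1\right) = 6 - 1 = 5$)
$k = \frac{1}{21}$ ($k = \frac{1}{1 + 20} = \frac{1}{21} \approx 0.047619$)
$r = 14$
$Y{\left(u \right)} = \frac{14}{u}$
$k Y{\left(B \right)} = \frac{14 \cdot \frac{1}{5}}{21} = \frac{1}{21} \cdot \frac{14}{5} = \frac{2}{15}$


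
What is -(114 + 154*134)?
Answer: -20750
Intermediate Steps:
-(114 + 154*134) = -(114 + 20636) = -1*20750 = -20750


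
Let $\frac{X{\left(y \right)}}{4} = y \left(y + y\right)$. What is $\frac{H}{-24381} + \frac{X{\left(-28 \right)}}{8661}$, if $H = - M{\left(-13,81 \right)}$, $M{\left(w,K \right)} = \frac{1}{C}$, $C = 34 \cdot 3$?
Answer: $\frac{5199202375}{7179570594} \approx 0.72417$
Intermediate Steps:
$C = 102$
$X{\left(y \right)} = 8 y^{2}$ ($X{\left(y \right)} = 4 y \left(y + y\right) = 4 y 2 y = 4 \cdot 2 y^{2} = 8 y^{2}$)
$M{\left(w,K \right)} = \frac{1}{102}$
$H = - \frac{1}{102}$ ($H = \left(-1\right) \frac{1}{102} = - \frac{1}{102} \approx -0.0098039$)
$\frac{H}{-24381} + \frac{X{\left(-28 \right)}}{8661} = - \frac{1}{102 \left(-24381\right)} + \frac{8 \left(-28\right)^{2}}{8661} = \left(- \frac{1}{102}\right) \left(- \frac{1}{24381}\right) + 8 \cdot 784 \cdot \frac{1}{8661} = \frac{1}{2486862} + 6272 \cdot \frac{1}{8661} = \frac{1}{2486862} + \frac{6272}{8661} = \frac{5199202375}{7179570594}$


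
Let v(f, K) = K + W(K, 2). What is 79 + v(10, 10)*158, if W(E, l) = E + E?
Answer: 4819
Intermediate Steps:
W(E, l) = 2*E
v(f, K) = 3*K (v(f, K) = K + 2*K = 3*K)
79 + v(10, 10)*158 = 79 + (3*10)*158 = 79 + 30*158 = 79 + 4740 = 4819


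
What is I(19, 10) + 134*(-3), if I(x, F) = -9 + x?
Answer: -392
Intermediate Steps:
I(19, 10) + 134*(-3) = (-9 + 19) + 134*(-3) = 10 - 402 = -392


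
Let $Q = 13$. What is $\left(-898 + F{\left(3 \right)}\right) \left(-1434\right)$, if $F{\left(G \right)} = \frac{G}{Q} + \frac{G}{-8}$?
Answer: $\frac{66972819}{52} \approx 1.2879 \cdot 10^{6}$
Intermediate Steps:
$F{\left(G \right)} = - \frac{5 G}{104}$ ($F{\left(G \right)} = \frac{G}{13} + \frac{G}{-8} = G \frac{1}{13} + G \left(- \frac{1}{8}\right) = \frac{G}{13} - \frac{G}{8} = - \frac{5 G}{104}$)
$\left(-898 + F{\left(3 \right)}\right) \left(-1434\right) = \left(-898 - \frac{15}{104}\right) \left(-1434\right) = \left(- \frac{93407}{104}\right) \left(-1434\right) = \frac{66972819}{52}$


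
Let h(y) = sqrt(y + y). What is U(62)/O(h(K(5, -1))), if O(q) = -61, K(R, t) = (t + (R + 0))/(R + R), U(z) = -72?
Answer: 72/61 ≈ 1.1803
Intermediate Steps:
K(R, t) = (R + t)/(2*R) (K(R, t) = (t + R)/((2*R)) = (R + t)*(1/(2*R)) = (R + t)/(2*R))
h(y) = sqrt(2)*sqrt(y) (h(y) = sqrt(2*y) = sqrt(2)*sqrt(y))
U(62)/O(h(K(5, -1))) = -72/(-61) = -72*(-1/61) = 72/61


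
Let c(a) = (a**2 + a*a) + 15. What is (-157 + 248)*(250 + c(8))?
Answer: 35763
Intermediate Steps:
c(a) = 15 + 2*a**2 (c(a) = (a**2 + a**2) + 15 = 2*a**2 + 15 = 15 + 2*a**2)
(-157 + 248)*(250 + c(8)) = (-157 + 248)*(250 + (15 + 2*8**2)) = 91*(250 + (15 + 2*64)) = 91*(250 + (15 + 128)) = 91*(250 + 143) = 91*393 = 35763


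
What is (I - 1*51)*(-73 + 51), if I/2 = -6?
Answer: 1386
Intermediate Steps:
I = -12 (I = 2*(-6) = -12)
(I - 1*51)*(-73 + 51) = (-12 - 1*51)*(-73 + 51) = (-12 - 51)*(-22) = -63*(-22) = 1386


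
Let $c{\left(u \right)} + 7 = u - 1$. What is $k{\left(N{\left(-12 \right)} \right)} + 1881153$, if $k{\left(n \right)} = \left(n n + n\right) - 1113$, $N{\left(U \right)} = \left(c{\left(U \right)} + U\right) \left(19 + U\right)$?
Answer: $1929992$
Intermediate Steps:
$c{\left(u \right)} = -8 + u$ ($c{\left(u \right)} = -7 + \left(u - 1\right) = -7 + \left(-1 + u\right) = -8 + u$)
$N{\left(U \right)} = \left(-8 + 2 U\right) \left(19 + U\right)$ ($N{\left(U \right)} = \left(\left(-8 + U\right) + U\right) \left(19 + U\right) = \left(-8 + 2 U\right) \left(19 + U\right)$)
$k{\left(n \right)} = -1113 + n + n^{2}$ ($k{\left(n \right)} = \left(n^{2} + n\right) - 1113 = \left(n + n^{2}\right) - 1113 = -1113 + n + n^{2}$)
$k{\left(N{\left(-12 \right)} \right)} + 1881153 = \left(-1113 + \left(-152 + 2 \left(-12\right)^{2} + 30 \left(-12\right)\right) + \left(-152 + 2 \left(-12\right)^{2} + 30 \left(-12\right)\right)^{2}\right) + 1881153 = \left(-1113 - 224 + \left(-152 + 2 \cdot 144 - 360\right)^{2}\right) + 1881153 = \left(-1113 - 224 + \left(-152 + 288 - 360\right)^{2}\right) + 1881153 = \left(-1113 - 224 + \left(-224\right)^{2}\right) + 1881153 = \left(-1113 - 224 + 50176\right) + 1881153 = 48839 + 1881153 = 1929992$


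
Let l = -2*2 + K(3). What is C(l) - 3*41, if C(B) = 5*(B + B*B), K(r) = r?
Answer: -123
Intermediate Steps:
l = -1 (l = -2*2 + 3 = -4 + 3 = -1)
C(B) = 5*B + 5*B² (C(B) = 5*(B + B²) = 5*B + 5*B²)
C(l) - 3*41 = 5*(-1)*(1 - 1) - 3*41 = 5*(-1)*0 - 123 = 0 - 123 = -123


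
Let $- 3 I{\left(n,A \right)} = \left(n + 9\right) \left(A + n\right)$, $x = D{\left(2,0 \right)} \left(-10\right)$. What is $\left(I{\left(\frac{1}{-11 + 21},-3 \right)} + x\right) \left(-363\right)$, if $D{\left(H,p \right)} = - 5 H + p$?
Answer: $- \frac{3949319}{100} \approx -39493.0$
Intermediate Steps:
$D{\left(H,p \right)} = p - 5 H$
$x = 100$ ($x = \left(0 - 10\right) \left(-10\right) = \left(-10\right) \left(-10\right) = 100$)
$I{\left(n,A \right)} = - \frac{\left(9 + n\right) \left(A + n\right)}{3}$ ($I{\left(n,A \right)} = - \frac{\left(n + 9\right) \left(A + n\right)}{3} = - \frac{\left(9 + n\right) \left(A + n\right)}{3}$)
$\left(I{\left(\frac{1}{-11 + 21},-3 \right)} + x\right) \left(-363\right) = \left(\left(\left(-3\right) \left(-3\right) - \frac{3}{-11 + 21} - \frac{\left(\frac{1}{-11 + 21}\right)^{2}}{3} - - \frac{1}{-11 + 21}\right) + 100\right) \left(-363\right) = \left(\left(9 - \frac{3}{10} - \frac{\left(\frac{1}{10}\right)^{2}}{3} - - \frac{1}{10}\right) + 100\right) \left(-363\right) = \left(\left(9 - \frac{3}{10} - \frac{1}{3 \cdot 100} - \left(-1\right) \frac{1}{10}\right) + 100\right) \left(-363\right) = \left(\left(9 - \frac{3}{10} - \frac{1}{300} + \frac{1}{10}\right) + 100\right) \left(-363\right) = \left(\frac{2639}{300} + 100\right) \left(-363\right) = \frac{32639}{300} \left(-363\right) = - \frac{3949319}{100}$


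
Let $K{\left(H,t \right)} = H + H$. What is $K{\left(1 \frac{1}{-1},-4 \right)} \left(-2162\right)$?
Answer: $4324$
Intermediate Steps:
$K{\left(H,t \right)} = 2 H$
$K{\left(1 \frac{1}{-1},-4 \right)} \left(-2162\right) = 2 \cdot 1 \frac{1}{-1} \left(-2162\right) = 2 \cdot 1 \left(-1\right) \left(-2162\right) = 2 \left(-1\right) \left(-2162\right) = \left(-2\right) \left(-2162\right) = 4324$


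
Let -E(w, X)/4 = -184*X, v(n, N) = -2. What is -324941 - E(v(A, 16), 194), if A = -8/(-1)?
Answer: -467725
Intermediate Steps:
A = 8 (A = -8*(-1) = 8)
E(w, X) = 736*X (E(w, X) = -(-736)*X = 736*X)
-324941 - E(v(A, 16), 194) = -324941 - 736*194 = -324941 - 1*142784 = -324941 - 142784 = -467725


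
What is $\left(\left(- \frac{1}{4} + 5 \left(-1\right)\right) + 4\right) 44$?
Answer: $-55$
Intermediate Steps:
$\left(\left(- \frac{1}{4} + 5 \left(-1\right)\right) + 4\right) 44 = \left(\left(\left(-1\right) \frac{1}{4} - 5\right) + 4\right) 44 = \left(\left(- \frac{1}{4} - 5\right) + 4\right) 44 = \left(- \frac{21}{4} + 4\right) 44 = \left(- \frac{5}{4}\right) 44 = -55$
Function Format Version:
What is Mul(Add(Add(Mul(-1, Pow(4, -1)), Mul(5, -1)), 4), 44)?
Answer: -55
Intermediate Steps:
Mul(Add(Add(Mul(-1, Pow(4, -1)), Mul(5, -1)), 4), 44) = Mul(Add(Add(Mul(-1, Rational(1, 4)), -5), 4), 44) = Mul(Add(Add(Rational(-1, 4), -5), 4), 44) = Mul(Add(Rational(-21, 4), 4), 44) = Mul(Rational(-5, 4), 44) = -55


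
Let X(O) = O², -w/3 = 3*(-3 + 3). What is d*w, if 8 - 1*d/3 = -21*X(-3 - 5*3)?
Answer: 0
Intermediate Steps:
w = 0 (w = -9*(-3 + 3) = -9*0 = -3*0 = 0)
d = 20436 (d = 24 - (-63)*(-3 - 5*3)² = 24 - (-63)*(-3 - 15)² = 24 - (-63)*(-18)² = 24 - (-63)*324 = 24 - 3*(-6804) = 24 + 20412 = 20436)
d*w = 20436*0 = 0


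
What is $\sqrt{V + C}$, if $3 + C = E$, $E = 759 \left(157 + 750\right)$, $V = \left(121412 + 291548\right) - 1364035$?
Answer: $3 i \sqrt{29185} \approx 512.51 i$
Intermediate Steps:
$V = -951075$ ($V = 412960 - 1364035 = -951075$)
$E = 688413$ ($E = 759 \cdot 907 = 688413$)
$C = 688410$ ($C = -3 + 688413 = 688410$)
$\sqrt{V + C} = \sqrt{-951075 + 688410} = \sqrt{-262665} = 3 i \sqrt{29185}$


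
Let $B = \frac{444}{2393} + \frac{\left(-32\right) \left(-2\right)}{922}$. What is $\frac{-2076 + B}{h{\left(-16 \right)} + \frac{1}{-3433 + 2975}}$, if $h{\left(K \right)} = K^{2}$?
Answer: $- \frac{36164720576}{4460128439} \approx -8.1084$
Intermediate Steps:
$B = \frac{281260}{1103173}$ ($B = 444 \cdot \frac{1}{2393} + 64 \cdot \frac{1}{922} = \frac{444}{2393} + \frac{32}{461} = \frac{281260}{1103173} \approx 0.25496$)
$\frac{-2076 + B}{h{\left(-16 \right)} + \frac{1}{-3433 + 2975}} = \frac{-2076 + \frac{281260}{1103173}}{\left(-16\right)^{2} + \frac{1}{-3433 + 2975}} = - \frac{2289905888}{1103173 \left(256 + \frac{1}{-458}\right)} = - \frac{2289905888}{1103173 \left(256 - \frac{1}{458}\right)} = - \frac{2289905888}{1103173 \cdot \frac{117247}{458}} = \left(- \frac{2289905888}{1103173}\right) \frac{458}{117247} = - \frac{36164720576}{4460128439}$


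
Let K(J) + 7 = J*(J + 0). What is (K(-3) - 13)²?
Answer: 121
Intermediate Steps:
K(J) = -7 + J² (K(J) = -7 + J*(J + 0) = -7 + J*J = -7 + J²)
(K(-3) - 13)² = ((-7 + (-3)²) - 13)² = ((-7 + 9) - 13)² = (2 - 13)² = (-11)² = 121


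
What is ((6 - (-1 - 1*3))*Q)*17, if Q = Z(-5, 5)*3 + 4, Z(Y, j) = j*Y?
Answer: -12070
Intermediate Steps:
Z(Y, j) = Y*j
Q = -71 (Q = -5*5*3 + 4 = -25*3 + 4 = -75 + 4 = -71)
((6 - (-1 - 1*3))*Q)*17 = ((6 - (-1 - 1*3))*(-71))*17 = ((6 - (-1 - 3))*(-71))*17 = ((6 - 1*(-4))*(-71))*17 = ((6 + 4)*(-71))*17 = (10*(-71))*17 = -710*17 = -12070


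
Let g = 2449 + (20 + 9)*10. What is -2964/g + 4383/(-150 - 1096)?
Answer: -5232727/1137598 ≈ -4.5998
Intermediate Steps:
g = 2739 (g = 2449 + 29*10 = 2449 + 290 = 2739)
-2964/g + 4383/(-150 - 1096) = -2964/2739 + 4383/(-150 - 1096) = -2964*1/2739 + 4383/(-1246) = -988/913 + 4383*(-1/1246) = -988/913 - 4383/1246 = -5232727/1137598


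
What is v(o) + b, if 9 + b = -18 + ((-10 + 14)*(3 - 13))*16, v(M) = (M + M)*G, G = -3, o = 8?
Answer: -715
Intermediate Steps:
v(M) = -6*M (v(M) = (M + M)*(-3) = (2*M)*(-3) = -6*M)
b = -667 (b = -9 + (-18 + ((-10 + 14)*(3 - 13))*16) = -9 + (-18 + (4*(-10))*16) = -9 + (-18 - 40*16) = -9 + (-18 - 640) = -9 - 658 = -667)
v(o) + b = -6*8 - 667 = -48 - 667 = -715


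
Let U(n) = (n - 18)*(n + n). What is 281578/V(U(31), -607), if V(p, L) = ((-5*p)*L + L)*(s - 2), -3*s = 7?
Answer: -281578/10597613 ≈ -0.026570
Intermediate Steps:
s = -7/3 (s = -⅓*7 = -7/3 ≈ -2.3333)
U(n) = 2*n*(-18 + n) (U(n) = (-18 + n)*(2*n) = 2*n*(-18 + n))
V(p, L) = -13*L/3 + 65*L*p/3 (V(p, L) = ((-5*p)*L + L)*(-7/3 - 2) = (-5*L*p + L)*(-13/3) = (L - 5*L*p)*(-13/3) = -13*L/3 + 65*L*p/3)
281578/V(U(31), -607) = 281578/(((13/3)*(-607)*(-1 + 5*(2*31*(-18 + 31))))) = 281578/(((13/3)*(-607)*(-1 + 5*(2*31*13)))) = 281578/(((13/3)*(-607)*(-1 + 5*806))) = 281578/(((13/3)*(-607)*(-1 + 4030))) = 281578/(((13/3)*(-607)*4029)) = 281578/(-10597613) = 281578*(-1/10597613) = -281578/10597613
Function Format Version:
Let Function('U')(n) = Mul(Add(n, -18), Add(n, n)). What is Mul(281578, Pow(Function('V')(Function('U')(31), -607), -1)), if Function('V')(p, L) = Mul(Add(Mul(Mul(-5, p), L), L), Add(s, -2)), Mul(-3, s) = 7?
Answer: Rational(-281578, 10597613) ≈ -0.026570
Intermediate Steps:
s = Rational(-7, 3) (s = Mul(Rational(-1, 3), 7) = Rational(-7, 3) ≈ -2.3333)
Function('U')(n) = Mul(2, n, Add(-18, n)) (Function('U')(n) = Mul(Add(-18, n), Mul(2, n)) = Mul(2, n, Add(-18, n)))
Function('V')(p, L) = Add(Mul(Rational(-13, 3), L), Mul(Rational(65, 3), L, p)) (Function('V')(p, L) = Mul(Add(Mul(Mul(-5, p), L), L), Add(Rational(-7, 3), -2)) = Mul(Add(Mul(-5, L, p), L), Rational(-13, 3)) = Mul(Add(L, Mul(-5, L, p)), Rational(-13, 3)) = Add(Mul(Rational(-13, 3), L), Mul(Rational(65, 3), L, p)))
Mul(281578, Pow(Function('V')(Function('U')(31), -607), -1)) = Mul(281578, Pow(Mul(Rational(13, 3), -607, Add(-1, Mul(5, Mul(2, 31, Add(-18, 31))))), -1)) = Mul(281578, Pow(Mul(Rational(13, 3), -607, Add(-1, Mul(5, Mul(2, 31, 13)))), -1)) = Mul(281578, Pow(Mul(Rational(13, 3), -607, Add(-1, Mul(5, 806))), -1)) = Mul(281578, Pow(Mul(Rational(13, 3), -607, Add(-1, 4030)), -1)) = Mul(281578, Pow(Mul(Rational(13, 3), -607, 4029), -1)) = Mul(281578, Pow(-10597613, -1)) = Mul(281578, Rational(-1, 10597613)) = Rational(-281578, 10597613)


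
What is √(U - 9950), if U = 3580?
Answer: 7*I*√130 ≈ 79.812*I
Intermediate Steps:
√(U - 9950) = √(3580 - 9950) = √(-6370) = 7*I*√130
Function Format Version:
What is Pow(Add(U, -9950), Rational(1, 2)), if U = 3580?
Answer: Mul(7, I, Pow(130, Rational(1, 2))) ≈ Mul(79.812, I)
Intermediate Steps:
Pow(Add(U, -9950), Rational(1, 2)) = Pow(Add(3580, -9950), Rational(1, 2)) = Pow(-6370, Rational(1, 2)) = Mul(7, I, Pow(130, Rational(1, 2)))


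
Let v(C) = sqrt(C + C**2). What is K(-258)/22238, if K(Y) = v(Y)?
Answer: sqrt(66306)/22238 ≈ 0.011579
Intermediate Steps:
K(Y) = sqrt(Y*(1 + Y))
K(-258)/22238 = sqrt(-258*(1 - 258))/22238 = sqrt(-258*(-257))*(1/22238) = sqrt(66306)*(1/22238) = sqrt(66306)/22238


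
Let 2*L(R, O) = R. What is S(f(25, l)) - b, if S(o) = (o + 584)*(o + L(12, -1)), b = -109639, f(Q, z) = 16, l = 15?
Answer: 122839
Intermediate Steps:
L(R, O) = R/2
S(o) = (6 + o)*(584 + o) (S(o) = (o + 584)*(o + (½)*12) = (584 + o)*(o + 6) = (584 + o)*(6 + o) = (6 + o)*(584 + o))
S(f(25, l)) - b = (3504 + 16² + 590*16) - 1*(-109639) = (3504 + 256 + 9440) + 109639 = 13200 + 109639 = 122839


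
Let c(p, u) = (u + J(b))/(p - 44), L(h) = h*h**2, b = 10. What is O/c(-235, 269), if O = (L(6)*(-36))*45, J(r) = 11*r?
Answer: 97627680/379 ≈ 2.5759e+5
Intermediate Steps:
L(h) = h**3
c(p, u) = (110 + u)/(-44 + p) (c(p, u) = (u + 11*10)/(p - 44) = (u + 110)/(-44 + p) = (110 + u)/(-44 + p))
O = -349920 (O = (6**3*(-36))*45 = (216*(-36))*45 = -7776*45 = -349920)
O/c(-235, 269) = -349920*(-44 - 235)/(110 + 269) = -349920/(379/(-279)) = -349920/((-1/279*379)) = -349920/(-379/279) = -349920*(-279/379) = 97627680/379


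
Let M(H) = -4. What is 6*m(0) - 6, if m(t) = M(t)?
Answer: -30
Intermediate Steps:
m(t) = -4
6*m(0) - 6 = 6*(-4) - 6 = -24 - 6 = -30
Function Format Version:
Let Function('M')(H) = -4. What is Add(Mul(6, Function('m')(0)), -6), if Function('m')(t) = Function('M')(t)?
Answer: -30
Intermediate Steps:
Function('m')(t) = -4
Add(Mul(6, Function('m')(0)), -6) = Add(Mul(6, -4), -6) = Add(-24, -6) = -30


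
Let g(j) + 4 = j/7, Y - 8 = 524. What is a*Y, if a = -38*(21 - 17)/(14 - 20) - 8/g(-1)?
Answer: 1261904/87 ≈ 14505.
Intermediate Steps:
Y = 532 (Y = 8 + 524 = 532)
g(j) = -4 + j/7
a = 2372/87 (a = -38*(21 - 17)/(14 - 20) - 8/(-4 + (1/7)*(-1)) = -38/((-6/4)) - 8/(-4 - 1/7) = -38/((-6*1/4)) - 8/(-29/7) = -38/(-3/2) - 8*(-7/29) = -38*(-2/3) + 56/29 = 76/3 + 56/29 = 2372/87 ≈ 27.264)
a*Y = (2372/87)*532 = 1261904/87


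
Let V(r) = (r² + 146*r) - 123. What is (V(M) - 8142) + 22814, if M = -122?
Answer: 11621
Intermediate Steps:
V(r) = -123 + r² + 146*r
(V(M) - 8142) + 22814 = ((-123 + (-122)² + 146*(-122)) - 8142) + 22814 = ((-123 + 14884 - 17812) - 8142) + 22814 = (-3051 - 8142) + 22814 = -11193 + 22814 = 11621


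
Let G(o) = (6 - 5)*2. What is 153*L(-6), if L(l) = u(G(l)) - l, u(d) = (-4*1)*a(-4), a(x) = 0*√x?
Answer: 918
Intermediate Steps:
a(x) = 0
G(o) = 2 (G(o) = 1*2 = 2)
u(d) = 0 (u(d) = -4*1*0 = -4*0 = 0)
L(l) = -l (L(l) = 0 - l = -l)
153*L(-6) = 153*(-1*(-6)) = 153*6 = 918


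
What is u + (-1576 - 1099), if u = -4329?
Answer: -7004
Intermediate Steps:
u + (-1576 - 1099) = -4329 + (-1576 - 1099) = -4329 - 2675 = -7004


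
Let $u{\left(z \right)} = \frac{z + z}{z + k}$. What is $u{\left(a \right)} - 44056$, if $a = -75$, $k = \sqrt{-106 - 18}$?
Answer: $- \frac{253266694}{5749} + \frac{300 i \sqrt{31}}{5749} \approx -44054.0 + 0.29054 i$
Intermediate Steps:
$k = 2 i \sqrt{31}$ ($k = \sqrt{-106 - 18} = \sqrt{-124} = 2 i \sqrt{31} \approx 11.136 i$)
$u{\left(z \right)} = \frac{2 z}{z + 2 i \sqrt{31}}$ ($u{\left(z \right)} = \frac{z + z}{z + 2 i \sqrt{31}} = \frac{2 z}{z + 2 i \sqrt{31}}$)
$u{\left(a \right)} - 44056 = 2 \left(-75\right) \frac{1}{-75 + 2 i \sqrt{31}} - 44056 = - \frac{150}{-75 + 2 i \sqrt{31}} - 44056 = -44056 - \frac{150}{-75 + 2 i \sqrt{31}}$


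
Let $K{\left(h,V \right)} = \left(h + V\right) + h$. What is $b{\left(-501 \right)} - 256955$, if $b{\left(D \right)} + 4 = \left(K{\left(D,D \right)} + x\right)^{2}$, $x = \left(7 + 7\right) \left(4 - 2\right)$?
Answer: $1918666$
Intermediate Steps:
$K{\left(h,V \right)} = V + 2 h$ ($K{\left(h,V \right)} = \left(V + h\right) + h = V + 2 h$)
$x = 28$ ($x = 14 \cdot 2 = 28$)
$b{\left(D \right)} = -4 + \left(28 + 3 D\right)^{2}$ ($b{\left(D \right)} = -4 + \left(\left(D + 2 D\right) + 28\right)^{2} = -4 + \left(3 D + 28\right)^{2} = -4 + \left(28 + 3 D\right)^{2}$)
$b{\left(-501 \right)} - 256955 = \left(-4 + \left(28 + 3 \left(-501\right)\right)^{2}\right) - 256955 = \left(-4 + \left(28 - 1503\right)^{2}\right) - 256955 = \left(-4 + \left(-1475\right)^{2}\right) - 256955 = \left(-4 + 2175625\right) - 256955 = 2175621 - 256955 = 1918666$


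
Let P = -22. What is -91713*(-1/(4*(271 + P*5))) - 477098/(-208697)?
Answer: 19447479073/134400868 ≈ 144.70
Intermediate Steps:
-91713*(-1/(4*(271 + P*5))) - 477098/(-208697) = -91713*(-1/(4*(271 - 22*5))) - 477098/(-208697) = -91713*(-1/(4*(271 - 110))) - 477098*(-1/208697) = -91713/(161*(-4)) + 477098/208697 = -91713/(-644) + 477098/208697 = -91713*(-1/644) + 477098/208697 = 91713/644 + 477098/208697 = 19447479073/134400868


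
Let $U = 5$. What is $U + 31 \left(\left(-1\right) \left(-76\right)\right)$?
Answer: $2361$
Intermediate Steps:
$U + 31 \left(\left(-1\right) \left(-76\right)\right) = 5 + 31 \left(\left(-1\right) \left(-76\right)\right) = 5 + 31 \cdot 76 = 5 + 2356 = 2361$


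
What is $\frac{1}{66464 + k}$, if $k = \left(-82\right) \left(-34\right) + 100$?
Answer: $\frac{1}{69352} \approx 1.4419 \cdot 10^{-5}$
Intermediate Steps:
$k = 2888$ ($k = 2788 + 100 = 2888$)
$\frac{1}{66464 + k} = \frac{1}{66464 + 2888} = \frac{1}{69352}$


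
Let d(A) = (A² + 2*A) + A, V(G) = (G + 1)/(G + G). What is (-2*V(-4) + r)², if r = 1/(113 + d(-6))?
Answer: 151321/274576 ≈ 0.55111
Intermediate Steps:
V(G) = (1 + G)/(2*G) (V(G) = (1 + G)/((2*G)) = (1 + G)*(1/(2*G)) = (1 + G)/(2*G))
d(A) = A² + 3*A
r = 1/131 (r = 1/(113 - 6*(3 - 6)) = 1/(113 - 6*(-3)) = 1/(113 + 18) = 1/131 ≈ 0.0076336)
(-2*V(-4) + r)² = (-(1 - 4)/(-4) + 1/131)² = (-(-1)*(-3)/4 + 1/131)² = (-2*3/8 + 1/131)² = (-¾ + 1/131)² = (-389/524)² = 151321/274576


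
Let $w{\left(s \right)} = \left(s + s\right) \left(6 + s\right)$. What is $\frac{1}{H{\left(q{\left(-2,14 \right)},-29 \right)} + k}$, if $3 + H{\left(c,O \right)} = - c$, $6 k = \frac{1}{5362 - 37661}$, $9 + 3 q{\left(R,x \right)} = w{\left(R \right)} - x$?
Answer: $\frac{193794}{1937939} \approx 0.1$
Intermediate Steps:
$w{\left(s \right)} = 2 s \left(6 + s\right)$
$q{\left(R,x \right)} = -3 - \frac{x}{3} + \frac{2 R \left(6 + R\right)}{3}$ ($q{\left(R,x \right)} = -3 + \frac{2 R \left(6 + R\right) - x}{3} = -3 + \frac{- x + 2 R \left(6 + R\right)}{3} = -3 + \left(- \frac{x}{3} + \frac{2 R \left(6 + R\right)}{3}\right) = -3 - \frac{x}{3} + \frac{2 R \left(6 + R\right)}{3}$)
$k = - \frac{1}{193794}$ ($k = \frac{1}{6 \left(5362 - 37661\right)} = \frac{1}{6 \left(-32299\right)} = \frac{1}{6} \left(- \frac{1}{32299}\right) = - \frac{1}{193794} \approx -5.1601 \cdot 10^{-6}$)
$H{\left(c,O \right)} = -3 - c$
$\frac{1}{H{\left(q{\left(-2,14 \right)},-29 \right)} + k} = \frac{1}{\left(-3 - \left(-3 - \frac{14}{3} + \frac{2}{3} \left(-2\right) \left(6 - 2\right)\right)\right) - \frac{1}{193794}} = \frac{1}{\left(-3 - \left(-3 - \frac{14}{3} + \frac{2}{3} \left(-2\right) 4\right)\right) - \frac{1}{193794}} = \frac{1}{\left(-3 - \left(-3 - \frac{14}{3} - \frac{16}{3}\right)\right) - \frac{1}{193794}} = \frac{1}{\left(-3 - -13\right) - \frac{1}{193794}} = \frac{1}{\left(-3 + 13\right) - \frac{1}{193794}} = \frac{1}{10 - \frac{1}{193794}} = \frac{1}{\frac{1937939}{193794}} = \frac{193794}{1937939}$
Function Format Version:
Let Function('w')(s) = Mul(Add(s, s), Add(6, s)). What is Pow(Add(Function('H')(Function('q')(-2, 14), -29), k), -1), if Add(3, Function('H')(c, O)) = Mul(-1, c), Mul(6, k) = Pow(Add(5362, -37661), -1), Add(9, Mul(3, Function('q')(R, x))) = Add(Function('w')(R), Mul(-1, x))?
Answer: Rational(193794, 1937939) ≈ 0.10000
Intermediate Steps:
Function('w')(s) = Mul(2, s, Add(6, s)) (Function('w')(s) = Mul(Mul(2, s), Add(6, s)) = Mul(2, s, Add(6, s)))
Function('q')(R, x) = Add(-3, Mul(Rational(-1, 3), x), Mul(Rational(2, 3), R, Add(6, R))) (Function('q')(R, x) = Add(-3, Mul(Rational(1, 3), Add(Mul(2, R, Add(6, R)), Mul(-1, x)))) = Add(-3, Mul(Rational(1, 3), Add(Mul(-1, x), Mul(2, R, Add(6, R))))) = Add(-3, Add(Mul(Rational(-1, 3), x), Mul(Rational(2, 3), R, Add(6, R)))) = Add(-3, Mul(Rational(-1, 3), x), Mul(Rational(2, 3), R, Add(6, R))))
k = Rational(-1, 193794) (k = Mul(Rational(1, 6), Pow(Add(5362, -37661), -1)) = Mul(Rational(1, 6), Pow(-32299, -1)) = Mul(Rational(1, 6), Rational(-1, 32299)) = Rational(-1, 193794) ≈ -5.1601e-6)
Function('H')(c, O) = Add(-3, Mul(-1, c))
Pow(Add(Function('H')(Function('q')(-2, 14), -29), k), -1) = Pow(Add(Add(-3, Mul(-1, Add(-3, Mul(Rational(-1, 3), 14), Mul(Rational(2, 3), -2, Add(6, -2))))), Rational(-1, 193794)), -1) = Pow(Add(Add(-3, Mul(-1, Add(-3, Rational(-14, 3), Mul(Rational(2, 3), -2, 4)))), Rational(-1, 193794)), -1) = Pow(Add(Add(-3, Mul(-1, Add(-3, Rational(-14, 3), Rational(-16, 3)))), Rational(-1, 193794)), -1) = Pow(Add(Add(-3, Mul(-1, -13)), Rational(-1, 193794)), -1) = Pow(Add(Add(-3, 13), Rational(-1, 193794)), -1) = Pow(Add(10, Rational(-1, 193794)), -1) = Pow(Rational(1937939, 193794), -1) = Rational(193794, 1937939)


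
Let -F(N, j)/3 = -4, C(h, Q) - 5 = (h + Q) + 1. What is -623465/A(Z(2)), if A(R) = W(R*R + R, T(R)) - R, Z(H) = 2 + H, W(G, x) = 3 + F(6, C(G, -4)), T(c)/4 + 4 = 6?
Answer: -623465/11 ≈ -56679.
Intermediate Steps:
C(h, Q) = 6 + Q + h (C(h, Q) = 5 + ((h + Q) + 1) = 5 + ((Q + h) + 1) = 5 + (1 + Q + h) = 6 + Q + h)
F(N, j) = 12 (F(N, j) = -3*(-4) = 12)
T(c) = 8 (T(c) = -16 + 4*6 = -16 + 24 = 8)
W(G, x) = 15 (W(G, x) = 3 + 12 = 15)
A(R) = 15 - R
-623465/A(Z(2)) = -623465/(15 - (2 + 2)) = -623465/(15 - 1*4) = -623465/(15 - 4) = -623465/11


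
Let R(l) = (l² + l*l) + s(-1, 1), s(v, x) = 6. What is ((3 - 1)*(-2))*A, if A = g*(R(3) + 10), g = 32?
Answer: -4352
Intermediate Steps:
R(l) = 6 + 2*l² (R(l) = (l² + l*l) + 6 = (l² + l²) + 6 = 2*l² + 6 = 6 + 2*l²)
A = 1088 (A = 32*((6 + 2*3²) + 10) = 32*((6 + 2*9) + 10) = 32*((6 + 18) + 10) = 32*(24 + 10) = 32*34 = 1088)
((3 - 1)*(-2))*A = ((3 - 1)*(-2))*1088 = (2*(-2))*1088 = -4*1088 = -4352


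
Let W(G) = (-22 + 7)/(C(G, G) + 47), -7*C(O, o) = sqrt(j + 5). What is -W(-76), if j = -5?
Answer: 15/47 ≈ 0.31915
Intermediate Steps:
C(O, o) = 0 (C(O, o) = -sqrt(-5 + 5)/7 = -sqrt(0)/7 = -1/7*0 = 0)
W(G) = -15/47 (W(G) = (-22 + 7)/(0 + 47) = -15/47)
-W(-76) = -1*(-15/47) = 15/47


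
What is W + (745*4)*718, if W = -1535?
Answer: 2138105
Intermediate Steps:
W + (745*4)*718 = -1535 + (745*4)*718 = -1535 + 2980*718 = -1535 + 2139640 = 2138105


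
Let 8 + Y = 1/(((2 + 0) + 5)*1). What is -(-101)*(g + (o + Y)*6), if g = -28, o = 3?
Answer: -40400/7 ≈ -5771.4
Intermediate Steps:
Y = -55/7 (Y = -8 + 1/(((2 + 0) + 5)*1) = -8 + 1/(2 + 5) = -8 + 1/7 = -55/7 ≈ -7.8571)
-(-101)*(g + (o + Y)*6) = -(-101)*(-28 + (3 - 55/7)*6) = -(-101)*(-28 - 34/7*6) = -(-101)*(-28 - 204/7) = -(-101)*(-400)/7 = -1*40400/7 = -40400/7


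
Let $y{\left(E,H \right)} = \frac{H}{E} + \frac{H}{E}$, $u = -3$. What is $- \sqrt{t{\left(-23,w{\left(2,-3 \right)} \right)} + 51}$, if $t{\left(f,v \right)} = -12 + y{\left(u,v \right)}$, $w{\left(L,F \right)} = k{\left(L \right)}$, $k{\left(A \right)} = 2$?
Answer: $- \frac{\sqrt{339}}{3} \approx -6.1373$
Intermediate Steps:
$w{\left(L,F \right)} = 2$
$y{\left(E,H \right)} = \frac{2 H}{E}$
$t{\left(f,v \right)} = -12 - \frac{2 v}{3}$ ($t{\left(f,v \right)} = -12 + \frac{2 v}{-3} = -12 + 2 v \left(- \frac{1}{3}\right) = -12 - \frac{2 v}{3}$)
$- \sqrt{t{\left(-23,w{\left(2,-3 \right)} \right)} + 51} = - \sqrt{\left(-12 - \frac{4}{3}\right) + 51} = - \sqrt{- \frac{40}{3} + 51} = - \sqrt{\frac{113}{3}} = - \frac{\sqrt{339}}{3}$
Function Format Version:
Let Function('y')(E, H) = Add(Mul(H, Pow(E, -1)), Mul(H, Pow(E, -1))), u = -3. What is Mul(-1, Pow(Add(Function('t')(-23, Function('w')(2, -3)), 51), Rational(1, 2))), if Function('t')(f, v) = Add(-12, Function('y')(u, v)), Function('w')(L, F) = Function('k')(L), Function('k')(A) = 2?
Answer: Mul(Rational(-1, 3), Pow(339, Rational(1, 2))) ≈ -6.1373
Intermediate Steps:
Function('w')(L, F) = 2
Function('y')(E, H) = Mul(2, H, Pow(E, -1))
Function('t')(f, v) = Add(-12, Mul(Rational(-2, 3), v)) (Function('t')(f, v) = Add(-12, Mul(2, v, Pow(-3, -1))) = Add(-12, Mul(2, v, Rational(-1, 3))) = Add(-12, Mul(Rational(-2, 3), v)))
Mul(-1, Pow(Add(Function('t')(-23, Function('w')(2, -3)), 51), Rational(1, 2))) = Mul(-1, Pow(Add(Add(-12, Mul(Rational(-2, 3), 2)), 51), Rational(1, 2))) = Mul(-1, Pow(Add(Add(-12, Rational(-4, 3)), 51), Rational(1, 2))) = Mul(-1, Pow(Add(Rational(-40, 3), 51), Rational(1, 2))) = Mul(-1, Pow(Rational(113, 3), Rational(1, 2))) = Mul(-1, Mul(Rational(1, 3), Pow(339, Rational(1, 2)))) = Mul(Rational(-1, 3), Pow(339, Rational(1, 2)))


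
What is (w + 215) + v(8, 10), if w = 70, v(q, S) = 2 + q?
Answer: 295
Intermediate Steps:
(w + 215) + v(8, 10) = (70 + 215) + (2 + 8) = 285 + 10 = 295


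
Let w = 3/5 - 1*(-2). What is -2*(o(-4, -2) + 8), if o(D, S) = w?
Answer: -106/5 ≈ -21.200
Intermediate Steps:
w = 13/5 (w = 3*(⅕) + 2 = ⅗ + 2 = 13/5 ≈ 2.6000)
o(D, S) = 13/5
-2*(o(-4, -2) + 8) = -2*(13/5 + 8) = -2*53/5 = -106/5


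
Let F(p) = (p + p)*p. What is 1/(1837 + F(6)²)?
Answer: 1/7021 ≈ 0.00014243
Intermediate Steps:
F(p) = 2*p² (F(p) = (2*p)*p = 2*p²)
1/(1837 + F(6)²) = 1/(1837 + (2*6²)²) = 1/(1837 + (2*36)²) = 1/(1837 + 72²) = 1/(1837 + 5184) = 1/7021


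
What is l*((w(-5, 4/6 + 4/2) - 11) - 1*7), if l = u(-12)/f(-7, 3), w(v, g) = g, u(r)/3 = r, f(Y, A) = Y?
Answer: -552/7 ≈ -78.857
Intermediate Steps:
u(r) = 3*r
l = 36/7 (l = (3*(-12))/(-7) = -36*(-⅐) = 36/7 ≈ 5.1429)
l*((w(-5, 4/6 + 4/2) - 11) - 1*7) = 36*(((4/6 + 4/2) - 11) - 1*7)/7 = 36*(((4*(⅙) + 4*(½)) - 11) - 7)/7 = 36*(((⅔ + 2) - 11) - 7)/7 = 36*((8/3 - 11) - 7)/7 = 36*(-25/3 - 7)/7 = (36/7)*(-46/3) = -552/7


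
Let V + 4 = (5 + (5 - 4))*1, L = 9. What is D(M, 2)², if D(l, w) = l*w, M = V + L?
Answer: 484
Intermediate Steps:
V = 2 (V = -4 + (5 + (5 - 4))*1 = -4 + (5 + 1)*1 = -4 + 6*1 = -4 + 6 = 2)
M = 11 (M = 2 + 9 = 11)
D(M, 2)² = (11*2)² = 22² = 484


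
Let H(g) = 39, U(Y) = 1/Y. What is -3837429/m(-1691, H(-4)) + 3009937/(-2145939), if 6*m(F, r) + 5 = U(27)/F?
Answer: 1127940576132633910/244943915277 ≈ 4.6049e+6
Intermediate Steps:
m(F, r) = -⅚ + 1/(162*F) (m(F, r) = -⅚ + (1/(27*F))/6 = -⅚ + 1/(162*F))
-3837429/m(-1691, H(-4)) + 3009937/(-2145939) = -3837429*(-273942/(1 - 135*(-1691))) + 3009937/(-2145939) = -3837429*(-273942/(1 + 228285)) + 3009937*(-1/2145939) = -3837429/((1/162)*(-1/1691)*228286) - 3009937/2145939 = -3837429/(-114143/136971) - 3009937/2145939 = -3837429*(-136971/114143) - 3009937/2145939 = 525616487559/114143 - 3009937/2145939 = 1127940576132633910/244943915277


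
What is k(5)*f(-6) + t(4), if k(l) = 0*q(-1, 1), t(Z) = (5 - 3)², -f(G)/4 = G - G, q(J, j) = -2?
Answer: 4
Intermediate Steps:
f(G) = 0 (f(G) = -4*(G - G) = -4*0 = 0)
t(Z) = 4 (t(Z) = 2² = 4)
k(l) = 0 (k(l) = 0*(-2) = 0)
k(5)*f(-6) + t(4) = 0*0 + 4 = 0 + 4 = 4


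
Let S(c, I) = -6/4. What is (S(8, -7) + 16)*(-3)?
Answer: -87/2 ≈ -43.500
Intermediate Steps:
S(c, I) = -3/2 (S(c, I) = -6*¼ = -3/2)
(S(8, -7) + 16)*(-3) = (-3/2 + 16)*(-3) = (29/2)*(-3) = -87/2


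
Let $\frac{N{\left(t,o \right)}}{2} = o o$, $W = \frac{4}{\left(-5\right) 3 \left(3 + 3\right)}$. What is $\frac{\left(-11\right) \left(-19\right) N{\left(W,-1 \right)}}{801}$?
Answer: $\frac{418}{801} \approx 0.52185$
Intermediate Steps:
$W = - \frac{2}{45}$ ($W = \frac{4}{\left(-15\right) 6} = \frac{4}{-90} = 4 \left(- \frac{1}{90}\right) = - \frac{2}{45} \approx -0.044444$)
$N{\left(t,o \right)} = 2 o^{2}$ ($N{\left(t,o \right)} = 2 o o = 2 o^{2}$)
$\frac{\left(-11\right) \left(-19\right) N{\left(W,-1 \right)}}{801} = \frac{\left(-11\right) \left(-19\right) 2 \left(-1\right)^{2}}{801} = 209 \cdot 2 \cdot 1 \cdot \frac{1}{801} = 209 \cdot 2 \cdot \frac{1}{801} = 418 \cdot \frac{1}{801} = \frac{418}{801}$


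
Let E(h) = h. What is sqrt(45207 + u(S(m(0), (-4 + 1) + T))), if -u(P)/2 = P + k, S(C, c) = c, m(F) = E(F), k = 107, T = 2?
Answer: sqrt(44995) ≈ 212.12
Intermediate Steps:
m(F) = F
u(P) = -214 - 2*P (u(P) = -2*(P + 107) = -2*(107 + P) = -214 - 2*P)
sqrt(45207 + u(S(m(0), (-4 + 1) + T))) = sqrt(45207 + (-214 - 2*((-4 + 1) + 2))) = sqrt(45207 + (-214 - 2*(-3 + 2))) = sqrt(45207 + (-214 - 2*(-1))) = sqrt(45207 + (-214 + 2)) = sqrt(45207 - 212) = sqrt(44995)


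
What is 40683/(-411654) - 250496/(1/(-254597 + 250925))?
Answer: 126216040776455/137218 ≈ 9.1982e+8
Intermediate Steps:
40683/(-411654) - 250496/(1/(-254597 + 250925)) = 40683*(-1/411654) - 250496/(1/(-3672)) = -13561/137218 - 250496/(-1/3672) = -13561/137218 - 250496*(-3672) = -13561/137218 + 919821312 = 126216040776455/137218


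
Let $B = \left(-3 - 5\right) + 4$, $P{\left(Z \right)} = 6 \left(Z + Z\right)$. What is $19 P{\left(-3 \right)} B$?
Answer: $2736$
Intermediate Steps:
$P{\left(Z \right)} = 12 Z$ ($P{\left(Z \right)} = 6 \cdot 2 Z = 12 Z$)
$B = -4$ ($B = -8 + 4 = -4$)
$19 P{\left(-3 \right)} B = 19 \cdot 12 \left(-3\right) \left(-4\right) = 19 \left(-36\right) \left(-4\right) = \left(-684\right) \left(-4\right) = 2736$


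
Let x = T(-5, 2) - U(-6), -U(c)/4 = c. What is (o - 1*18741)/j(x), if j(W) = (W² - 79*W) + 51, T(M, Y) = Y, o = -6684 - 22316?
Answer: -47741/2273 ≈ -21.004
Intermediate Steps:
U(c) = -4*c
o = -29000
x = -22 (x = 2 - (-4)*(-6) = 2 - 1*24 = 2 - 24 = -22)
j(W) = 51 + W² - 79*W
(o - 1*18741)/j(x) = (-29000 - 1*18741)/(51 + (-22)² - 79*(-22)) = (-29000 - 18741)/(51 + 484 + 1738) = -47741/2273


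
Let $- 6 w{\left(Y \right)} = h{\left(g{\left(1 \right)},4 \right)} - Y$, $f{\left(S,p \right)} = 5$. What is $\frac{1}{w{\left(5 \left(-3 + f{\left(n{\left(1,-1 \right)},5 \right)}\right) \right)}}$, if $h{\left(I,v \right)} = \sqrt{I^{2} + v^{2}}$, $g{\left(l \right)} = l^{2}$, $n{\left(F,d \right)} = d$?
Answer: $\frac{60}{83} + \frac{6 \sqrt{17}}{83} \approx 1.0209$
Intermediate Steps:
$w{\left(Y \right)} = - \frac{\sqrt{17}}{6} + \frac{Y}{6}$ ($w{\left(Y \right)} = - \frac{\sqrt{\left(1^{2}\right)^{2} + 4^{2}} - Y}{6} = - \frac{\sqrt{1^{2} + 16} - Y}{6} = - \frac{\sqrt{1 + 16} - Y}{6} = - \frac{\sqrt{17} - Y}{6} = - \frac{\sqrt{17}}{6} + \frac{Y}{6}$)
$\frac{1}{w{\left(5 \left(-3 + f{\left(n{\left(1,-1 \right)},5 \right)}\right) \right)}} = \frac{1}{- \frac{\sqrt{17}}{6} + \frac{5 \left(-3 + 5\right)}{6}} = \frac{1}{- \frac{\sqrt{17}}{6} + \frac{5 \cdot 2}{6}} = \frac{1}{- \frac{\sqrt{17}}{6} + \frac{1}{6} \cdot 10} = \frac{1}{- \frac{\sqrt{17}}{6} + \frac{5}{3}} = \frac{1}{\frac{5}{3} - \frac{\sqrt{17}}{6}}$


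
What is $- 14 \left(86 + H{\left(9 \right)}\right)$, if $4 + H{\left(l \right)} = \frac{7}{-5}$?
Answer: $- \frac{5642}{5} \approx -1128.4$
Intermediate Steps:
$H{\left(l \right)} = - \frac{27}{5}$ ($H{\left(l \right)} = -4 + \frac{7}{-5} = -4 + 7 \left(- \frac{1}{5}\right) = -4 - \frac{7}{5} = - \frac{27}{5}$)
$- 14 \left(86 + H{\left(9 \right)}\right) = - 14 \left(86 - \frac{27}{5}\right) = \left(-14\right) \frac{403}{5} = - \frac{5642}{5}$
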